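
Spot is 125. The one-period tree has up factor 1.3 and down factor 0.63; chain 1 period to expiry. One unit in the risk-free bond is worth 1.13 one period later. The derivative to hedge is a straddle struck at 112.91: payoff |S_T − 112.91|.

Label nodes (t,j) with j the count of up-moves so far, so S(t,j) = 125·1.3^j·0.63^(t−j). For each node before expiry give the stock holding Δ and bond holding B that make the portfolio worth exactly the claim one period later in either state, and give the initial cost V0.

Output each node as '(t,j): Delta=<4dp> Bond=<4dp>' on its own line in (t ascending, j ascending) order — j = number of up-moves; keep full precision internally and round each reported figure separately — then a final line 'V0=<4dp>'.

(0,0): Delta=0.1842 Bond=17.3904
V0=40.4203

Under the risk-neutral measure, an up-move has probability p* = (R−d)/(u−d) = 0.7463 and values discount at R = 1.13.
Terminal payoffs: V(1,0)=34.1600, V(1,1)=49.5900
  t=0,j=0: stock 125.0000 → up 162.5000 (V=49.5900), down 78.7500 (V=34.1600). Price 40.4203; hedge Δ=0.1842, bond B=17.3904.
Self-financing check: at every node Δ·S+B equals the discounted successor values.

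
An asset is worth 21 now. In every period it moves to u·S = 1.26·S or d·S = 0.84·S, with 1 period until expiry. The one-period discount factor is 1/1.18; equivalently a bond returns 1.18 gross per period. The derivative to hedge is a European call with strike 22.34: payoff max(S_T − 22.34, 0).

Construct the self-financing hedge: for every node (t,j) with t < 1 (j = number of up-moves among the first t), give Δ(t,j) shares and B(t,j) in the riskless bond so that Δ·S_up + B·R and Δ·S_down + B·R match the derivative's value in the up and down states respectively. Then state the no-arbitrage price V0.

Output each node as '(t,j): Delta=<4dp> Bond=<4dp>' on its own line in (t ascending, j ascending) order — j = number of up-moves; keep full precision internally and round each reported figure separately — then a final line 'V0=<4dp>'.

(0,0): Delta=0.4671 Bond=-6.9831
V0=2.8265

Risk-neutral probability p* = (R−d)/(u−d) = (1.18−0.84)/(1.26−0.84) = 0.8095.
Terminal payoffs: V(1,0)=0.0000, V(1,1)=4.1200
(0,0): S=21.0000. Δ = (V_up−V_dn)/(S_up−S_dn) = (4.1200−0.0000)/(26.4600−17.6400) = 0.4671. V = [p*·4.1200 + (1−p*)·0.0000]/1.18 = 2.8265. B = V − Δ·S = -6.9831.
The time-0 hedge costs 2.8265, which is the no-arbitrage price.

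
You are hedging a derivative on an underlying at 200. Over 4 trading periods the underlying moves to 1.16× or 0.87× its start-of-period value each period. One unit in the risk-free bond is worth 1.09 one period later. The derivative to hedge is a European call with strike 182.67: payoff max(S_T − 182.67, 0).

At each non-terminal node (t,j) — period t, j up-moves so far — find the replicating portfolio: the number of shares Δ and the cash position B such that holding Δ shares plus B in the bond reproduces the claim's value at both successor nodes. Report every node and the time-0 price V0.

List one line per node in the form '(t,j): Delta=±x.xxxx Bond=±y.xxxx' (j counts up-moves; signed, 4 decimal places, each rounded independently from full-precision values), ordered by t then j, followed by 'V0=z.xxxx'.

(0,0): Delta=0.9401 Bond=-116.3541
(1,0): Delta=0.7802 Bond=-99.0168
(1,1): Delta=0.9782 Bond=-135.6744
(2,0): Delta=0.3334 Bond=-40.2781
(2,1): Delta=0.8869 Bond=-129.4534
(2,2): Delta=1.0000 Bond=-153.7497
(3,0): Delta=0.0000 Bond=0.0000
(3,1): Delta=0.4129 Bond=-57.8723
(3,2): Delta=1.0000 Bond=-167.5872
(3,3): Delta=1.0000 Bond=-167.5872
V0=71.6596

No-arbitrage ⇒ martingale measure with p* = (R−d)/(u−d) = 0.7586.
Terminal payoffs: V(4,0)=0.0000, V(4,1)=0.0000, V(4,2)=21.0269, V(4,3)=88.9259, V(4,4)=179.4579
  t=3,j=0: stock 131.7006 → up 152.7727 (V=0.0000), down 114.5795 (V=0.0000). Price 0.0000; hedge Δ=0.0000, bond B=0.0000.
  t=3,j=1: stock 175.6008 → up 203.6969 (V=21.0269), down 152.7727 (V=0.0000). Price 14.6344; hedge Δ=0.4129, bond B=-57.8723.
  t=3,j=2: stock 234.1344 → up 271.5959 (V=88.9259), down 203.6969 (V=21.0269). Price 66.5472; hedge Δ=1.0000, bond B=-167.5872.
  t=3,j=3: stock 312.1792 → up 362.1279 (V=179.4579), down 271.5959 (V=88.9259). Price 144.5920; hedge Δ=1.0000, bond B=-167.5872.
  t=2,j=0: stock 151.3800 → up 175.6008 (V=14.6344), down 131.7006 (V=0.0000). Price 10.1853; hedge Δ=0.3334, bond B=-40.2781.
  t=2,j=1: stock 201.8400 → up 234.1344 (V=66.5472), down 175.6008 (V=14.6344). Price 49.5565; hedge Δ=0.8869, bond B=-129.4534.
  t=2,j=2: stock 269.1200 → up 312.1792 (V=144.5920), down 234.1344 (V=66.5472). Price 115.3703; hedge Δ=1.0000, bond B=-153.7497.
  t=1,j=0: stock 174.0000 → up 201.8400 (V=49.5565), down 151.3800 (V=10.1853). Price 36.7459; hedge Δ=0.7802, bond B=-99.0168.
  t=1,j=1: stock 232.0000 → up 269.1200 (V=115.3703), down 201.8400 (V=49.5565). Price 91.2699; hedge Δ=0.9782, bond B=-135.6744.
  t=0,j=0: stock 200.0000 → up 232.0000 (V=91.2699), down 174.0000 (V=36.7459). Price 71.6596; hedge Δ=0.9401, bond B=-116.3541.
Self-financing check: at every node Δ·S+B equals the discounted successor values.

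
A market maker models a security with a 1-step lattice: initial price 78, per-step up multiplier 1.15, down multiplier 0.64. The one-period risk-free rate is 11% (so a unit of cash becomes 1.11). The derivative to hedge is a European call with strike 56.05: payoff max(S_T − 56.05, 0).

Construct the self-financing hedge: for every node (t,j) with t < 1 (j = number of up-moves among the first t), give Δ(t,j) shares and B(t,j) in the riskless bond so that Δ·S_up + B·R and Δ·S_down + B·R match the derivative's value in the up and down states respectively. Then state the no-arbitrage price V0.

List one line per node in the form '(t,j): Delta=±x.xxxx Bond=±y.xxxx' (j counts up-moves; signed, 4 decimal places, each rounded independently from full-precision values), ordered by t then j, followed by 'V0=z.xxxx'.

(0,0): Delta=0.8459 Bond=-38.0427
V0=27.9376

Since d<R<u, set p* = (R−d)/(u−d) = 0.9216; price each node as the discounted p*-expectation of its children.
Payoff layer (t=1): V(1,0)=0.0000, V(1,1)=33.6500
(0,0): S=78.0000. Δ = (V_up−V_dn)/(S_up−S_dn) = (33.6500−0.0000)/(89.7000−49.9200) = 0.8459. V = [p*·33.6500 + (1−p*)·0.0000]/1.11 = 27.9376. B = V − Δ·S = -38.0427.
Check: Δ(0,0)·S0 + B(0,0) = 27.9376 = V0.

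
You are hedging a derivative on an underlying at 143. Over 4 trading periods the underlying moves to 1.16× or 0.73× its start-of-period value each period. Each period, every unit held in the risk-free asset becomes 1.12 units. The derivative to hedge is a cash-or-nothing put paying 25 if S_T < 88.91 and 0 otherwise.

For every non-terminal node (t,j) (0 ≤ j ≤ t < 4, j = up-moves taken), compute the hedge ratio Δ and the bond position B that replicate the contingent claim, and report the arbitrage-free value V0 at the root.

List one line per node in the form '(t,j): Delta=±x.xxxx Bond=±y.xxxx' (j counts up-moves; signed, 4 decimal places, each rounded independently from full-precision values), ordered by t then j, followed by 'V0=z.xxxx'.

No-arbitrage ⇒ martingale measure with p* = (R−d)/(u−d) = 0.9070.
Terminal payoffs: V(4,0)=25.0000, V(4,1)=25.0000, V(4,2)=0.0000, V(4,3)=0.0000, V(4,4)=0.0000
Node (3,0) S=55.6294: V=(p*·25.0000+(1−p*)·25.0000)/1.12=22.3214; Δ=(25.0000−25.0000)/(64.5301−40.6095)=0.0000; B=V−Δ·S=22.3214
Node (3,1) S=88.3975: V=(p*·0.0000+(1−p*)·25.0000)/1.12=2.0764; Δ=(0.0000−25.0000)/(102.5410−64.5301)=-0.6577; B=V−Δ·S=60.2159
Node (3,2) S=140.4672: V=(p*·0.0000+(1−p*)·0.0000)/1.12=0.0000; Δ=(0.0000−0.0000)/(162.9419−102.5410)=0.0000; B=V−Δ·S=0.0000
Node (3,3) S=223.2081: V=(p*·0.0000+(1−p*)·0.0000)/1.12=0.0000; Δ=(0.0000−0.0000)/(258.9214−162.9419)=0.0000; B=V−Δ·S=0.0000
Node (2,0) S=76.2047: V=(p*·2.0764+(1−p*)·22.3214)/1.12=3.5354; Δ=(2.0764−22.3214)/(88.3975−55.6294)=-0.6178; B=V−Δ·S=50.6169
Node (2,1) S=121.0924: V=(p*·0.0000+(1−p*)·2.0764)/1.12=0.1725; Δ=(0.0000−2.0764)/(140.4672−88.3975)=-0.0399; B=V−Δ·S=5.0013
Node (2,2) S=192.4208: V=(p*·0.0000+(1−p*)·0.0000)/1.12=0.0000; Δ=(0.0000−0.0000)/(223.2081−140.4672)=0.0000; B=V−Δ·S=0.0000
Node (1,0) S=104.3900: V=(p*·0.1725+(1−p*)·3.5354)/1.12=0.4333; Δ=(0.1725−3.5354)/(121.0924−76.2047)=-0.0749; B=V−Δ·S=8.2541
Node (1,1) S=165.8800: V=(p*·0.0000+(1−p*)·0.1725)/1.12=0.0143; Δ=(0.0000−0.1725)/(192.4208−121.0924)=-0.0024; B=V−Δ·S=0.4154
Node (0,0) S=143.0000: V=(p*·0.0143+(1−p*)·0.4333)/1.12=0.0476; Δ=(0.0143−0.4333)/(165.8800−104.3900)=-0.0068; B=V−Δ·S=1.0219
Each (Δ,B) replicates both successor values, so the strategy is self-financing and V0 is arbitrage-free.

(0,0): Delta=-0.0068 Bond=1.0219
(1,0): Delta=-0.0749 Bond=8.2541
(1,1): Delta=-0.0024 Bond=0.4154
(2,0): Delta=-0.6178 Bond=50.6169
(2,1): Delta=-0.0399 Bond=5.0013
(2,2): Delta=0.0000 Bond=0.0000
(3,0): Delta=0.0000 Bond=22.3214
(3,1): Delta=-0.6577 Bond=60.2159
(3,2): Delta=0.0000 Bond=0.0000
(3,3): Delta=0.0000 Bond=0.0000
V0=0.0476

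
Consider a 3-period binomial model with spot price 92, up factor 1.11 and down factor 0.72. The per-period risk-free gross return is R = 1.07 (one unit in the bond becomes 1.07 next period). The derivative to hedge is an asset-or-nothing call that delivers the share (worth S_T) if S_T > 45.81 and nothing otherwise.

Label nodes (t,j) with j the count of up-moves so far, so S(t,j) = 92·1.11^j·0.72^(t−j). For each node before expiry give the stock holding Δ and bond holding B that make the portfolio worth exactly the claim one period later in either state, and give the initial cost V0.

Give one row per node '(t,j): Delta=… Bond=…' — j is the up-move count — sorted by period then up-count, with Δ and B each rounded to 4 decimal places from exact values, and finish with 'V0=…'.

(0,0): Delta=1.0088 Bond=-0.8392
(1,0): Delta=1.1274 Bond=-8.7553
(1,1): Delta=1.0000 Bond=0.0000
(2,0): Delta=2.8462 Bond=-91.3398
(2,1): Delta=1.0000 Bond=0.0000
(2,2): Delta=1.0000 Bond=0.0000
V0=91.9698

Risk-neutral probability p* = (R−d)/(u−d) = (1.07−0.72)/(1.11−0.72) = 0.8974.
At expiry t=3: V(3,0)=0.0000, V(3,1)=52.9390, V(3,2)=81.6143, V(3,3)=125.8221
(2,0): S=47.6928. Δ = (V_up−V_dn)/(S_up−S_dn) = (52.9390−0.0000)/(52.9390−34.3388) = 2.8462. V = [p*·52.9390 + (1−p*)·0.0000]/1.07 = 44.4013. B = V − Δ·S = -91.3398.
(2,1): S=73.5264. Δ = (V_up−V_dn)/(S_up−S_dn) = (81.6143−52.9390)/(81.6143−52.9390) = 1.0000. V = [p*·81.6143 + (1−p*)·52.9390]/1.07 = 73.5264. B = V − Δ·S = 0.0000.
(2,2): S=113.3532. Δ = (V_up−V_dn)/(S_up−S_dn) = (125.8221−81.6143)/(125.8221−81.6143) = 1.0000. V = [p*·125.8221 + (1−p*)·81.6143]/1.07 = 113.3532. B = V − Δ·S = 0.0000.
(1,0): S=66.2400. Δ = (V_up−V_dn)/(S_up−S_dn) = (73.5264−44.4013)/(73.5264−47.6928) = 1.1274. V = [p*·73.5264 + (1−p*)·44.4013]/1.07 = 65.9245. B = V − Δ·S = -8.7553.
(1,1): S=102.1200. Δ = (V_up−V_dn)/(S_up−S_dn) = (113.3532−73.5264)/(113.3532−73.5264) = 1.0000. V = [p*·113.3532 + (1−p*)·73.5264]/1.07 = 102.1200. B = V − Δ·S = 0.0000.
(0,0): S=92.0000. Δ = (V_up−V_dn)/(S_up−S_dn) = (102.1200−65.9245)/(102.1200−66.2400) = 1.0088. V = [p*·102.1200 + (1−p*)·65.9245]/1.07 = 91.9698. B = V − Δ·S = -0.8392.
Each (Δ,B) replicates both successor values, so the strategy is self-financing and V0 is arbitrage-free.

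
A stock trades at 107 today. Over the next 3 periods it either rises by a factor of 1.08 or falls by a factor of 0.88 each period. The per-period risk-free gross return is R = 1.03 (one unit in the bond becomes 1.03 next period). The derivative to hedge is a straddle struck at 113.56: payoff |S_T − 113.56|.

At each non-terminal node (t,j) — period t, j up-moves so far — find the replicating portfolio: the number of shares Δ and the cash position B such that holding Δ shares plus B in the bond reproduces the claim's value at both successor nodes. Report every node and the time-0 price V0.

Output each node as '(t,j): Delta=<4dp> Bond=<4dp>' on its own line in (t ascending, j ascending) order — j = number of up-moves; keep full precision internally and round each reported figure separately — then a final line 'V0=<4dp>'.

No-arbitrage ⇒ martingale measure with p* = (R−d)/(u−d) = 0.7500.
Terminal payoffs: V(3,0)=40.6425, V(3,1)=24.0703, V(3,2)=3.7318, V(3,3)=21.2292
Node (2,0) S=82.8608: V=(p*·24.0703+(1−p*)·40.6425)/1.03=27.3916; Δ=(24.0703−40.6425)/(89.4897−72.9175)=-1.0000; B=V−Δ·S=110.2524
Node (2,1) S=101.6928: V=(p*·3.7318+(1−p*)·24.0703)/1.03=8.5596; Δ=(3.7318−24.0703)/(109.8282−89.4897)=-1.0000; B=V−Δ·S=110.2524
Node (2,2) S=124.8048: V=(p*·21.2292+(1−p*)·3.7318)/1.03=16.3639; Δ=(21.2292−3.7318)/(134.7892−109.8282)=0.7010; B=V−Δ·S=-71.1231
Node (1,0) S=94.1600: V=(p*·8.5596+(1−p*)·27.3916)/1.03=12.8812; Δ=(8.5596−27.3916)/(101.6928−82.8608)=-1.0000; B=V−Δ·S=107.0412
Node (1,1) S=115.5600: V=(p*·16.3639+(1−p*)·8.5596)/1.03=13.9931; Δ=(16.3639−8.5596)/(124.8048−101.6928)=0.3377; B=V−Δ·S=-25.0284
Node (0,0) S=107.0000: V=(p*·13.9931+(1−p*)·12.8812)/1.03=13.3156; Δ=(13.9931−12.8812)/(115.5600−94.1600)=0.0520; B=V−Δ·S=7.7563
Each (Δ,B) replicates both successor values, so the strategy is self-financing and V0 is arbitrage-free.

(0,0): Delta=0.0520 Bond=7.7563
(1,0): Delta=-1.0000 Bond=107.0412
(1,1): Delta=0.3377 Bond=-25.0284
(2,0): Delta=-1.0000 Bond=110.2524
(2,1): Delta=-1.0000 Bond=110.2524
(2,2): Delta=0.7010 Bond=-71.1231
V0=13.3156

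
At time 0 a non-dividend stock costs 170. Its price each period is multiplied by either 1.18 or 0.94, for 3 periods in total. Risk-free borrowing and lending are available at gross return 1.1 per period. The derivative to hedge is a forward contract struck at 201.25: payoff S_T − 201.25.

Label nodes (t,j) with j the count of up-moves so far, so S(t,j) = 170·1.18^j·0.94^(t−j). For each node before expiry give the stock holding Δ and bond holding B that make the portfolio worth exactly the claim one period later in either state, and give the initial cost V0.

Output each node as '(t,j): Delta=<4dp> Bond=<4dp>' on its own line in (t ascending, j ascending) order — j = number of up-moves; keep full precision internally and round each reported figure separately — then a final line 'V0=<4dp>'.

(0,0): Delta=1.0000 Bond=-151.2021
(1,0): Delta=1.0000 Bond=-166.3223
(1,1): Delta=1.0000 Bond=-166.3223
(2,0): Delta=1.0000 Bond=-182.9545
(2,1): Delta=1.0000 Bond=-182.9545
(2,2): Delta=1.0000 Bond=-182.9545
V0=18.7979

Under the risk-neutral measure, an up-move has probability p* = (R−d)/(u−d) = 0.6667 and values discount at R = 1.1.
At expiry t=3: V(3,0)=-60.0507, V(3,1)=-23.9998, V(3,2)=21.2555, V(3,3)=78.0654
  t=2,j=0: stock 150.2120 → up 177.2502 (V=-23.9998), down 141.1993 (V=-60.0507). Price -32.7425; hedge Δ=1.0000, bond B=-182.9545.
  t=2,j=1: stock 188.5640 → up 222.5055 (V=21.2555), down 177.2502 (V=-23.9998). Price 5.6095; hedge Δ=1.0000, bond B=-182.9545.
  t=2,j=2: stock 236.7080 → up 279.3154 (V=78.0654), down 222.5055 (V=21.2555). Price 53.7535; hedge Δ=1.0000, bond B=-182.9545.
  t=1,j=0: stock 159.8000 → up 188.5640 (V=5.6095), down 150.2120 (V=-32.7425). Price -6.5223; hedge Δ=1.0000, bond B=-166.3223.
  t=1,j=1: stock 200.6000 → up 236.7080 (V=53.7535), down 188.5640 (V=5.6095). Price 34.2777; hedge Δ=1.0000, bond B=-166.3223.
  t=0,j=0: stock 170.0000 → up 200.6000 (V=34.2777), down 159.8000 (V=-6.5223). Price 18.7979; hedge Δ=1.0000, bond B=-151.2021.
Each (Δ,B) replicates both successor values, so the strategy is self-financing and V0 is arbitrage-free.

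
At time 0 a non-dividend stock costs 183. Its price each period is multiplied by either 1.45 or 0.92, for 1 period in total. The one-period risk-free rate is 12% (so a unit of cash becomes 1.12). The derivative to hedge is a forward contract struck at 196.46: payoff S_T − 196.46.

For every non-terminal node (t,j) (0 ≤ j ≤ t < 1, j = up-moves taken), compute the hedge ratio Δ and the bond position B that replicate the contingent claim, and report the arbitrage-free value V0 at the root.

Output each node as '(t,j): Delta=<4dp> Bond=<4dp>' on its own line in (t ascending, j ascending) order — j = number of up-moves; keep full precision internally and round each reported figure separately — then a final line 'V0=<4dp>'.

Under the risk-neutral measure, an up-move has probability p* = (R−d)/(u−d) = 0.3774 and values discount at R = 1.12.
Terminal payoffs: V(1,0)=-28.1000, V(1,1)=68.8900
(0,0): S=183.0000. Δ = (V_up−V_dn)/(S_up−S_dn) = (68.8900−-28.1000)/(265.3500−168.3600) = 1.0000. V = [p*·68.8900 + (1−p*)·-28.1000]/1.12 = 7.5893. B = V − Δ·S = -175.4107.
Root portfolio cost Δ·183+B reproduces V0=7.5893.

(0,0): Delta=1.0000 Bond=-175.4107
V0=7.5893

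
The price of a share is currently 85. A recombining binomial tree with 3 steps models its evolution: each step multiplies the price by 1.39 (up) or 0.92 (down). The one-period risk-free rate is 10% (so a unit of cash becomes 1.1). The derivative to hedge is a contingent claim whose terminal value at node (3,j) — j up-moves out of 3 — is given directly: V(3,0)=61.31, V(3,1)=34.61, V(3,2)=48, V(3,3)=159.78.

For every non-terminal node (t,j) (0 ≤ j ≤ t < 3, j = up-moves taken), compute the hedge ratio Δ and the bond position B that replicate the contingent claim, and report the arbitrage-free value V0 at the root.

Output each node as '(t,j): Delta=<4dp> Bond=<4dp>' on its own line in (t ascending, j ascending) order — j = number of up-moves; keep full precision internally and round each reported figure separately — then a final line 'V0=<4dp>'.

(0,0): Delta=0.2598 Bond=16.6468
(1,0): Delta=-0.2806 Bond=60.5739
(1,1): Delta=0.8361 Bond=-49.7779
(2,0): Delta=-0.7896 Bond=103.2489
(2,1): Delta=0.2621 Bond=7.6362
(2,2): Delta=1.4482 Bond=-155.2758
V0=38.7292

The replicating-portfolio and risk-neutral prices coincide; use p* = (1.1−0.92)/(1.39−0.92) = 0.3830 for the latter.
Terminal payoffs: V(3,0)=61.3100, V(3,1)=34.6100, V(3,2)=48.0000, V(3,3)=159.7800
Node (2,0) S=71.9440: V=(p*·34.6100+(1−p*)·61.3100)/1.1=46.4404; Δ=(34.6100−61.3100)/(100.0022−66.1885)=-0.7896; B=V−Δ·S=103.2489
Node (2,1) S=108.6980: V=(p*·48.0000+(1−p*)·34.6100)/1.1=36.1255; Δ=(48.0000−34.6100)/(151.0902−100.0022)=0.2621; B=V−Δ·S=7.6362
Node (2,2) S=164.2285: V=(p*·159.7800+(1−p*)·48.0000)/1.1=82.5540; Δ=(159.7800−48.0000)/(228.2776−151.0902)=1.4482; B=V−Δ·S=-155.2758
Node (1,0) S=78.2000: V=(p*·36.1255+(1−p*)·46.4404)/1.1=38.6273; Δ=(36.1255−46.4404)/(108.6980−71.9440)=-0.2806; B=V−Δ·S=60.5739
Node (1,1) S=118.1500: V=(p*·82.5540+(1−p*)·36.1255)/1.1=49.0060; Δ=(82.5540−36.1255)/(164.2285−108.6980)=0.8361; B=V−Δ·S=-49.7779
Node (0,0) S=85.0000: V=(p*·49.0060+(1−p*)·38.6273)/1.1=38.7292; Δ=(49.0060−38.6273)/(118.1500−78.2000)=0.2598; B=V−Δ·S=16.6468
Root portfolio cost Δ·85+B reproduces V0=38.7292.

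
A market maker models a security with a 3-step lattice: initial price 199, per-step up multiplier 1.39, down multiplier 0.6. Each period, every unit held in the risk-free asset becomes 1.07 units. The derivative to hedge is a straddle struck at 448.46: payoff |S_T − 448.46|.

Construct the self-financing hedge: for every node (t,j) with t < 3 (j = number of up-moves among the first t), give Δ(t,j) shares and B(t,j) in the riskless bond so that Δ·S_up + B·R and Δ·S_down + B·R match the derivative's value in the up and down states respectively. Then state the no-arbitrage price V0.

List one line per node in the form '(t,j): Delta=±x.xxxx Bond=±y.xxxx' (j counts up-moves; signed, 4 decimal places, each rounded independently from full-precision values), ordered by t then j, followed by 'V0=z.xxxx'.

Under the risk-neutral measure, an up-move has probability p* = (R−d)/(u−d) = 0.5949 and values discount at R = 1.07.
Terminal payoffs: V(3,0)=405.4760, V(3,1)=348.8804, V(3,2)=217.7673, V(3,3)=85.9782
  t=2,j=0: stock 71.6400 → up 99.5796 (V=348.8804), down 42.9840 (V=405.4760). Price 347.4815; hedge Δ=-1.0000, bond B=419.1215.
  t=2,j=1: stock 165.9660 → up 230.6927 (V=217.7673), down 99.5796 (V=348.8804). Price 253.1555; hedge Δ=-1.0000, bond B=419.1215.
  t=2,j=2: stock 384.4879 → up 534.4382 (V=85.9782), down 230.6927 (V=217.7673). Price 130.2440; hedge Δ=-0.4339, bond B=297.0656.
  t=1,j=0: stock 119.4000 → up 165.9660 (V=253.1555), down 71.6400 (V=347.4815). Price 272.3023; hedge Δ=-1.0000, bond B=391.7023.
  t=1,j=1: stock 276.6100 → up 384.4879 (V=130.2440), down 165.9660 (V=253.1555). Price 168.2532; hedge Δ=-0.5625, bond B=323.8374.
  t=0,j=0: stock 199.0000 → up 276.6100 (V=168.2532), down 119.4000 (V=272.3023). Price 196.6352; hedge Δ=-0.6618, bond B=328.3430.
Check: Δ(0,0)·S0 + B(0,0) = 196.6352 = V0.

(0,0): Delta=-0.6618 Bond=328.3430
(1,0): Delta=-1.0000 Bond=391.7023
(1,1): Delta=-0.5625 Bond=323.8374
(2,0): Delta=-1.0000 Bond=419.1215
(2,1): Delta=-1.0000 Bond=419.1215
(2,2): Delta=-0.4339 Bond=297.0656
V0=196.6352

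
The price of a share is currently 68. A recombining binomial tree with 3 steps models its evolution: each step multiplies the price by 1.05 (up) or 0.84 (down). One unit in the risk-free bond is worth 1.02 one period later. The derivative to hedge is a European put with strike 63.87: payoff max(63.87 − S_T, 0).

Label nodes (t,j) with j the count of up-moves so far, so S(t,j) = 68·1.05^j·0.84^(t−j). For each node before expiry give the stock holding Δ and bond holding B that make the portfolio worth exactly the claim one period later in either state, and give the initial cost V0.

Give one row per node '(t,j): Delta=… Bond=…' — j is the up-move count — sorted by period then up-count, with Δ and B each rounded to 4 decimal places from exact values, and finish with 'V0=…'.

(0,0): Delta=-0.2657 Bond=19.0666
(1,0): Delta=-1.0000 Bond=61.3899
(1,1): Delta=-0.1678 Bond=12.4576
(2,0): Delta=-1.0000 Bond=62.6176
(2,1): Delta=-1.0000 Bond=62.6176
(2,2): Delta=-0.0569 Bond=4.3882
V0=0.9975

No-arbitrage ⇒ martingale measure with p* = (R−d)/(u−d) = 0.8571.
Payoff layer (t=3): V(3,0)=23.5661, V(3,1)=13.4902, V(3,2)=0.8952, V(3,3)=0.0000
  t=2,j=0: stock 47.9808 → up 50.3798 (V=13.4902), down 40.3039 (V=23.5661). Price 14.6368; hedge Δ=-1.0000, bond B=62.6176.
  t=2,j=1: stock 59.9760 → up 62.9748 (V=0.8952), down 50.3798 (V=13.4902). Price 2.6416; hedge Δ=-1.0000, bond B=62.6176.
  t=2,j=2: stock 74.9700 → up 78.7185 (V=0.0000), down 62.9748 (V=0.8952). Price 0.1254; hedge Δ=-0.0569, bond B=4.3882.
  t=1,j=0: stock 57.1200 → up 59.9760 (V=2.6416), down 47.9808 (V=14.6368). Price 4.2699; hedge Δ=-1.0000, bond B=61.3899.
  t=1,j=1: stock 71.4000 → up 74.9700 (V=0.1254), down 59.9760 (V=2.6416). Price 0.4753; hedge Δ=-0.1678, bond B=12.4576.
  t=0,j=0: stock 68.0000 → up 71.4000 (V=0.4753), down 57.1200 (V=4.2699). Price 0.9975; hedge Δ=-0.2657, bond B=19.0666.
Root portfolio cost Δ·68+B reproduces V0=0.9975.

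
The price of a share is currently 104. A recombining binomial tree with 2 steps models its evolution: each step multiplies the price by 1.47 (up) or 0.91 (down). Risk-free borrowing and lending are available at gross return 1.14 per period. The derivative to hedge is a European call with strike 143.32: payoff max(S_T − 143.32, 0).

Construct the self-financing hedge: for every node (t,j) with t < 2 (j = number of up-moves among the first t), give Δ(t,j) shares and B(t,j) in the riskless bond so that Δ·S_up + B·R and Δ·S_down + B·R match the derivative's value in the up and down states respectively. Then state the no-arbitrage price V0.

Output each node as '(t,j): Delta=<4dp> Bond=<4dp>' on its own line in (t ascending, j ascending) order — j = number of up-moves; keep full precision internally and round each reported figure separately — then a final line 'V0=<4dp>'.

(0,0): Delta=0.5036 Bond=-41.8100
(1,0): Delta=0.0000 Bond=0.0000
(1,1): Delta=0.9510 Bond=-116.0501
V0=10.5674

The replicating-portfolio and risk-neutral prices coincide; use p* = (1.14−0.91)/(1.47−0.91) = 0.4107 for the latter.
Terminal values V(2,·): V(2,0)=0.0000, V(2,1)=0.0000, V(2,2)=81.4136
(1,0): S=94.6400. Δ = (V_up−V_dn)/(S_up−S_dn) = (0.0000−0.0000)/(139.1208−86.1224) = 0.0000. V = [p*·0.0000 + (1−p*)·0.0000]/1.14 = 0.0000. B = V − Δ·S = 0.0000.
(1,1): S=152.8800. Δ = (V_up−V_dn)/(S_up−S_dn) = (81.4136−0.0000)/(224.7336−139.1208) = 0.9510. V = [p*·81.4136 + (1−p*)·0.0000]/1.14 = 29.3313. B = V − Δ·S = -116.0501.
(0,0): S=104.0000. Δ = (V_up−V_dn)/(S_up−S_dn) = (29.3313−0.0000)/(152.8800−94.6400) = 0.5036. V = [p*·29.3313 + (1−p*)·0.0000]/1.14 = 10.5674. B = V − Δ·S = -41.8100.
Check: Δ(0,0)·S0 + B(0,0) = 10.5674 = V0.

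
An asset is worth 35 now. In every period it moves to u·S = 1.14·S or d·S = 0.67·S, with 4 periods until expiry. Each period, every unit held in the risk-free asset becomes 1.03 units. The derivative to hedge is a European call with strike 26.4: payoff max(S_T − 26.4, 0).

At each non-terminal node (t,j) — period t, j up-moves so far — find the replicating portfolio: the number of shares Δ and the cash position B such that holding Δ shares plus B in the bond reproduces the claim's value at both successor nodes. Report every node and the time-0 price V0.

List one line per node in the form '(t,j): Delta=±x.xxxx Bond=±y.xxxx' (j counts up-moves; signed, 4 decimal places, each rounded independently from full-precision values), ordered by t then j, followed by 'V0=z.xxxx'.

Under the risk-neutral measure, an up-move has probability p* = (R−d)/(u−d) = 0.7660 and values discount at R = 1.03.
Payoff layer (t=4): V(4,0)=0.0000, V(4,1)=0.0000, V(4,2)=0.0000, V(4,3)=8.3422, V(4,4)=32.7136
  t=3,j=0: stock 10.5267 → up 12.0004 (V=0.0000), down 7.0529 (V=0.0000). Price 0.0000; hedge Δ=0.0000, bond B=0.0000.
  t=3,j=1: stock 17.9111 → up 20.4187 (V=0.0000), down 12.0004 (V=0.0000). Price 0.0000; hedge Δ=0.0000, bond B=0.0000.
  t=3,j=2: stock 30.4756 → up 34.7422 (V=8.3422), down 20.4187 (V=0.0000). Price 6.2037; hedge Δ=0.5824, bond B=-11.5457.
  t=3,j=3: stock 51.8540 → up 59.1136 (V=32.7136), down 34.7422 (V=8.3422). Price 26.2230; hedge Δ=1.0000, bond B=-25.6311.
  t=2,j=0: stock 15.7115 → up 17.9111 (V=0.0000), down 10.5267 (V=0.0000). Price 0.0000; hedge Δ=0.0000, bond B=0.0000.
  t=2,j=1: stock 26.7330 → up 30.4756 (V=6.2037), down 17.9111 (V=0.0000). Price 4.6133; hedge Δ=0.4937, bond B=-8.5859.
  t=2,j=2: stock 45.4860 → up 51.8540 (V=26.2230), down 30.4756 (V=6.2037). Price 20.9103; hedge Δ=0.9364, bond B=-21.6840.
  t=1,j=0: stock 23.4500 → up 26.7330 (V=4.6133), down 15.7115 (V=0.0000). Price 3.4307; hedge Δ=0.4186, bond B=-6.3849.
  t=1,j=1: stock 39.9000 → up 45.4860 (V=20.9103), down 26.7330 (V=4.6133). Price 16.5982; hedge Δ=0.8690, bond B=-18.0762.
  t=0,j=0: stock 35.0000 → up 39.9000 (V=16.5982), down 23.4500 (V=3.4307). Price 13.1227; hedge Δ=0.8005, bond B=-14.8931.
Root portfolio cost Δ·35+B reproduces V0=13.1227.

(0,0): Delta=0.8005 Bond=-14.8931
(1,0): Delta=0.4186 Bond=-6.3849
(1,1): Delta=0.8690 Bond=-18.0762
(2,0): Delta=0.0000 Bond=0.0000
(2,1): Delta=0.4937 Bond=-8.5859
(2,2): Delta=0.9364 Bond=-21.6840
(3,0): Delta=0.0000 Bond=0.0000
(3,1): Delta=0.0000 Bond=0.0000
(3,2): Delta=0.5824 Bond=-11.5457
(3,3): Delta=1.0000 Bond=-25.6311
V0=13.1227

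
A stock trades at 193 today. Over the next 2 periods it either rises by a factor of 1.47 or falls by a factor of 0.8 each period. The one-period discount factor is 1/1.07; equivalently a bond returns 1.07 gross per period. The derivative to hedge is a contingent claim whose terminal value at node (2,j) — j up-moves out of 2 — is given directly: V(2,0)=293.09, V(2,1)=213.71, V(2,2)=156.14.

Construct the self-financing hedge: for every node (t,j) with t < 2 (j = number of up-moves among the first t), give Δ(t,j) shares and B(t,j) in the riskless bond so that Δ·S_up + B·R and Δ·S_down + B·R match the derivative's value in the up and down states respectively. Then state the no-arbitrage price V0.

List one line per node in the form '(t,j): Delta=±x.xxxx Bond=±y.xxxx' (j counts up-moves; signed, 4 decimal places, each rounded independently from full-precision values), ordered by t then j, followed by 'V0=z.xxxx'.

(0,0): Delta=-0.5102 Bond=301.6759
(1,0): Delta=-0.7673 Bond=362.4973
(1,1): Delta=-0.3029 Bond=263.9722
V0=203.2090

Since d<R<u, set p* = (R−d)/(u−d) = 0.4030; price each node as the discounted p*-expectation of its children.
Payoff layer (t=2): V(2,0)=293.0900, V(2,1)=213.7100, V(2,2)=156.1400
(1,0): S=154.4000. Δ = (V_up−V_dn)/(S_up−S_dn) = (213.7100−293.0900)/(226.9680−123.5200) = -0.7673. V = [p*·213.7100 + (1−p*)·293.0900]/1.07 = 244.0197. B = V − Δ·S = 362.4973.
(1,1): S=283.7100. Δ = (V_up−V_dn)/(S_up−S_dn) = (156.1400−213.7100)/(417.0537−226.9680) = -0.3029. V = [p*·156.1400 + (1−p*)·213.7100]/1.07 = 178.0469. B = V − Δ·S = 263.9722.
(0,0): S=193.0000. Δ = (V_up−V_dn)/(S_up−S_dn) = (178.0469−244.0197)/(283.7100−154.4000) = -0.5102. V = [p*·178.0469 + (1−p*)·244.0197]/1.07 = 203.2090. B = V − Δ·S = 301.6759.
Root portfolio cost Δ·193+B reproduces V0=203.2090.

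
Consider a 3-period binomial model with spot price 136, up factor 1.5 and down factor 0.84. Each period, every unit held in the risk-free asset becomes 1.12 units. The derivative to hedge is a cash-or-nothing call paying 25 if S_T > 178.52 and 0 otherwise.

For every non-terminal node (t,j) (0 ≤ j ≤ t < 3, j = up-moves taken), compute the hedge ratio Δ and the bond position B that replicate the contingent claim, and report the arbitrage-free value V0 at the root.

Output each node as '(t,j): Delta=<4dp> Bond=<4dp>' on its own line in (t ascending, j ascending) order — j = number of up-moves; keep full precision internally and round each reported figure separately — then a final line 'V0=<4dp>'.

(0,0): Delta=0.1085 Bond=-7.8611
(1,0): Delta=0.1256 Bond=-10.7610
(1,1): Delta=0.0955 Bond=-6.1492
(2,0): Delta=0.0000 Bond=0.0000
(2,1): Delta=0.2210 Bond=-28.4091
(2,2): Delta=0.0000 Bond=22.3214
V0=6.8906

No-arbitrage ⇒ martingale measure with p* = (R−d)/(u−d) = 0.4242.
Terminal values V(3,·): V(3,0)=0.0000, V(3,1)=0.0000, V(3,2)=25.0000, V(3,3)=25.0000
  t=2,j=0: stock 95.9616 → up 143.9424 (V=0.0000), down 80.6077 (V=0.0000). Price 0.0000; hedge Δ=0.0000, bond B=0.0000.
  t=2,j=1: stock 171.3600 → up 257.0400 (V=25.0000), down 143.9424 (V=0.0000). Price 9.4697; hedge Δ=0.2210, bond B=-28.4091.
  t=2,j=2: stock 306.0000 → up 459.0000 (V=25.0000), down 257.0400 (V=25.0000). Price 22.3214; hedge Δ=0.0000, bond B=22.3214.
  t=1,j=0: stock 114.2400 → up 171.3600 (V=9.4697), down 95.9616 (V=0.0000). Price 3.5870; hedge Δ=0.1256, bond B=-10.7610.
  t=1,j=1: stock 204.0000 → up 306.0000 (V=22.3214), down 171.3600 (V=9.4697). Price 13.3232; hedge Δ=0.0955, bond B=-6.1492.
  t=0,j=0: stock 136.0000 → up 204.0000 (V=13.3232), down 114.2400 (V=3.5870). Price 6.8906; hedge Δ=0.1085, bond B=-7.8611.
Root portfolio cost Δ·136+B reproduces V0=6.8906.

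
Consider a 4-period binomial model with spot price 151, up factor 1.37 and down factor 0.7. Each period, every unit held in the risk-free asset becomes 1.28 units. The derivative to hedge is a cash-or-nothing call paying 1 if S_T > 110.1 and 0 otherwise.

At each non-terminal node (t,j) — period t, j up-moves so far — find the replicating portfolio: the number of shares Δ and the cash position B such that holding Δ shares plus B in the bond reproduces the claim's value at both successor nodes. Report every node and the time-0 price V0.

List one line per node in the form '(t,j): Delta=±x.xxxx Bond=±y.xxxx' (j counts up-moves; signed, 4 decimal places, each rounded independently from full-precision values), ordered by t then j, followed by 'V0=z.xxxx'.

No-arbitrage ⇒ martingale measure with p* = (R−d)/(u−d) = 0.8657.
Terminal values V(4,·): V(4,0)=0.0000, V(4,1)=0.0000, V(4,2)=1.0000, V(4,3)=1.0000, V(4,4)=1.0000
Node (3,0) S=51.7930: V=(p*·0.0000+(1−p*)·0.0000)/1.28=0.0000; Δ=(0.0000−0.0000)/(70.9564−36.2551)=0.0000; B=V−Δ·S=0.0000
Node (3,1) S=101.3663: V=(p*·1.0000+(1−p*)·0.0000)/1.28=0.6763; Δ=(1.0000−0.0000)/(138.8718−70.9564)=0.0147; B=V−Δ·S=-0.8162
Node (3,2) S=198.3883: V=(p*·1.0000+(1−p*)·1.0000)/1.28=0.7812; Δ=(1.0000−1.0000)/(271.7920−138.8718)=0.0000; B=V−Δ·S=0.7812
Node (3,3) S=388.2743: V=(p*·1.0000+(1−p*)·1.0000)/1.28=0.7812; Δ=(1.0000−1.0000)/(531.9358−271.7920)=0.0000; B=V−Δ·S=0.7812
Node (2,0) S=73.9900: V=(p*·0.6763+(1−p*)·0.0000)/1.28=0.4574; Δ=(0.6763−0.0000)/(101.3663−51.7930)=0.0136; B=V−Δ·S=-0.5520
Node (2,1) S=144.8090: V=(p*·0.7812+(1−p*)·0.6763)/1.28=0.5993; Δ=(0.7812−0.6763)/(198.3883−101.3663)=0.0011; B=V−Δ·S=0.4427
Node (2,2) S=283.4119: V=(p*·0.7812+(1−p*)·0.7812)/1.28=0.6104; Δ=(0.7812−0.7812)/(388.2743−198.3883)=0.0000; B=V−Δ·S=0.6104
Node (1,0) S=105.7000: V=(p*·0.5993+(1−p*)·0.4574)/1.28=0.4533; Δ=(0.5993−0.4574)/(144.8090−73.9900)=0.0020; B=V−Δ·S=0.2415
Node (1,1) S=206.8700: V=(p*·0.6104+(1−p*)·0.5993)/1.28=0.4757; Δ=(0.6104−0.5993)/(283.4119−144.8090)=0.0001; B=V−Δ·S=0.4592
Node (0,0) S=151.0000: V=(p*·0.4757+(1−p*)·0.4533)/1.28=0.3693; Δ=(0.4757−0.4533)/(206.8700−105.7000)=0.0002; B=V−Δ·S=0.3359
Check: Δ(0,0)·S0 + B(0,0) = 0.3693 = V0.

(0,0): Delta=0.0002 Bond=0.3359
(1,0): Delta=0.0020 Bond=0.2415
(1,1): Delta=0.0001 Bond=0.4592
(2,0): Delta=0.0136 Bond=-0.5520
(2,1): Delta=0.0011 Bond=0.4427
(2,2): Delta=0.0000 Bond=0.6104
(3,0): Delta=0.0000 Bond=0.0000
(3,1): Delta=0.0147 Bond=-0.8162
(3,2): Delta=0.0000 Bond=0.7812
(3,3): Delta=0.0000 Bond=0.7812
V0=0.3693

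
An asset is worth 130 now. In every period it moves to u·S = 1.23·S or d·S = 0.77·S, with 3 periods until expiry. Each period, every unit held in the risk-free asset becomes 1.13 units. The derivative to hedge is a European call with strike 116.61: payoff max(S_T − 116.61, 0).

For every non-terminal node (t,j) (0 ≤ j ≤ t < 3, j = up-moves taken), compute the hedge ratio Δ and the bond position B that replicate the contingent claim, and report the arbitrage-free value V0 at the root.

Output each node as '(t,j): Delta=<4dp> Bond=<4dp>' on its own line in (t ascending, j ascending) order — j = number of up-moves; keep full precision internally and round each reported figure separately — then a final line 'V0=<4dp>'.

Under the risk-neutral measure, an up-move has probability p* = (R−d)/(u−d) = 0.7826 and values discount at R = 1.13.
At expiry t=3: V(3,0)=0.0000, V(3,1)=0.0000, V(3,2)=34.8313, V(3,3)=125.3027
Node (2,0) S=77.0770: V=(p*·0.0000+(1−p*)·0.0000)/1.13=0.0000; Δ=(0.0000−0.0000)/(94.8047−59.3493)=0.0000; B=V−Δ·S=0.0000
Node (2,1) S=123.1230: V=(p*·34.8313+(1−p*)·0.0000)/1.13=24.1232; Δ=(34.8313−0.0000)/(151.4413−94.8047)=0.6150; B=V−Δ·S=-51.5969
Node (2,2) S=196.6770: V=(p*·125.3027+(1−p*)·34.8313)/1.13=93.4823; Δ=(125.3027−34.8313)/(241.9127−151.4413)=1.0000; B=V−Δ·S=-103.1947
Node (1,0) S=100.1000: V=(p*·24.1232+(1−p*)·0.0000)/1.13=16.7071; Δ=(24.1232−0.0000)/(123.1230−77.0770)=0.5239; B=V−Δ·S=-35.7347
Node (1,1) S=159.9000: V=(p*·93.4823+(1−p*)·24.1232)/1.13=69.3843; Δ=(93.4823−24.1232)/(196.6770−123.1230)=0.9430; B=V−Δ·S=-81.3963
Node (0,0) S=130.0000: V=(p*·69.3843+(1−p*)·16.7071)/1.13=51.2679; Δ=(69.3843−16.7071)/(159.9000−100.1000)=0.8809; B=V−Δ·S=-63.2477
Self-financing check: at every node Δ·S+B equals the discounted successor values.

(0,0): Delta=0.8809 Bond=-63.2477
(1,0): Delta=0.5239 Bond=-35.7347
(1,1): Delta=0.9430 Bond=-81.3963
(2,0): Delta=0.0000 Bond=0.0000
(2,1): Delta=0.6150 Bond=-51.5969
(2,2): Delta=1.0000 Bond=-103.1947
V0=51.2679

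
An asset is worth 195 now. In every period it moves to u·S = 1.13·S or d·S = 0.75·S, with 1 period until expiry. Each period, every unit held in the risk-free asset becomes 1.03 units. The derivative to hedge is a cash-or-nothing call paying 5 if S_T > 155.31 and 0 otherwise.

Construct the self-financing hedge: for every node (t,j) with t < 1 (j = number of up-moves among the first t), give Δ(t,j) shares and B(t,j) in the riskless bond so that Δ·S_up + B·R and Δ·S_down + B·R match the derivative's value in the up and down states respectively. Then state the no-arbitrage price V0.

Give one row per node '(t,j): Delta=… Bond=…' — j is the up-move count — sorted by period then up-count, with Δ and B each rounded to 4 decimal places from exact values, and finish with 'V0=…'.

(0,0): Delta=0.0675 Bond=-9.5810
V0=3.5769

Under the risk-neutral measure, an up-move has probability p* = (R−d)/(u−d) = 0.7368 and values discount at R = 1.03.
Payoff layer (t=1): V(1,0)=0.0000, V(1,1)=5.0000
(0,0): S=195.0000. Δ = (V_up−V_dn)/(S_up−S_dn) = (5.0000−0.0000)/(220.3500−146.2500) = 0.0675. V = [p*·5.0000 + (1−p*)·0.0000]/1.03 = 3.5769. B = V − Δ·S = -9.5810.
The time-0 hedge costs 3.5769, which is the no-arbitrage price.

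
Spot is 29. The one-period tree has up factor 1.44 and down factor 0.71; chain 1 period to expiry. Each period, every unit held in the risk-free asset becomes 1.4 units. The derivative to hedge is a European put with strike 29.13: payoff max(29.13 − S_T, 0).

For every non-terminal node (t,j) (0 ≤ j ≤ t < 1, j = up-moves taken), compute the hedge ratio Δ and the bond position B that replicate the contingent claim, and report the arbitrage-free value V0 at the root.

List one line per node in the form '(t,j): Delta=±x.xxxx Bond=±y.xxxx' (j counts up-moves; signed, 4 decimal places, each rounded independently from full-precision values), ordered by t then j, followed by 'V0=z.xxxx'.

(0,0): Delta=-0.4034 Bond=12.0329
V0=0.3342

The replicating-portfolio and risk-neutral prices coincide; use p* = (1.4−0.71)/(1.44−0.71) = 0.9452 for the latter.
Terminal payoffs: V(1,0)=8.5400, V(1,1)=0.0000
Node (0,0) S=29.0000: V=(p*·0.0000+(1−p*)·8.5400)/1.4=0.3342; Δ=(0.0000−8.5400)/(41.7600−20.5900)=-0.4034; B=V−Δ·S=12.0329
Root portfolio cost Δ·29+B reproduces V0=0.3342.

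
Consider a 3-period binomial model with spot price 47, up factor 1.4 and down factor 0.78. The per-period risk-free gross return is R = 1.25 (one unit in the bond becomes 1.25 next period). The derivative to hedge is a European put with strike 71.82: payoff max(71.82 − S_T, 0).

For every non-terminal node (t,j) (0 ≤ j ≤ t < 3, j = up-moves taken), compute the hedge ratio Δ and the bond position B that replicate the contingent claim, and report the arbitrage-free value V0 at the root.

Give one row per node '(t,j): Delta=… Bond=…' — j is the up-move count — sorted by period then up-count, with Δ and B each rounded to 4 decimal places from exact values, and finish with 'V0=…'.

(0,0): Delta=-0.2789 Bond=15.6325
(1,0): Delta=-0.9991 Bond=45.9443
(1,1): Delta=-0.1508 Bond=11.1140
(2,0): Delta=-1.0000 Bond=57.4560
(2,1): Delta=-0.9989 Bond=57.4222
(2,2): Delta=0.0000 Bond=0.0000
V0=2.5255

Under the risk-neutral measure, an up-move has probability p* = (R−d)/(u−d) = 0.7581 and values discount at R = 1.25.
Payoff layer (t=3): V(3,0)=49.5161, V(3,1)=31.7873, V(3,2)=0.0000, V(3,3)=0.0000
(2,0): S=28.5948. Δ = (V_up−V_dn)/(S_up−S_dn) = (31.7873−49.5161)/(40.0327−22.3039) = -1.0000. V = [p*·31.7873 + (1−p*)·49.5161]/1.25 = 28.8612. B = V − Δ·S = 57.4560.
(2,1): S=51.3240. Δ = (V_up−V_dn)/(S_up−S_dn) = (0.0000−31.7873)/(71.8536−40.0327) = -0.9989. V = [p*·0.0000 + (1−p*)·31.7873]/1.25 = 6.1524. B = V − Δ·S = 57.4222.
(2,2): S=92.1200. Δ = (V_up−V_dn)/(S_up−S_dn) = (0.0000−0.0000)/(128.9680−71.8536) = 0.0000. V = [p*·0.0000 + (1−p*)·0.0000]/1.25 = 0.0000. B = V − Δ·S = 0.0000.
(1,0): S=36.6600. Δ = (V_up−V_dn)/(S_up−S_dn) = (6.1524−28.8612)/(51.3240−28.5948) = -0.9991. V = [p*·6.1524 + (1−p*)·28.8612]/1.25 = 9.3172. B = V − Δ·S = 45.9443.
(1,1): S=65.8000. Δ = (V_up−V_dn)/(S_up−S_dn) = (0.0000−6.1524)/(92.1200−51.3240) = -0.1508. V = [p*·0.0000 + (1−p*)·6.1524]/1.25 = 1.1908. B = V − Δ·S = 11.1140.
(0,0): S=47.0000. Δ = (V_up−V_dn)/(S_up−S_dn) = (1.1908−9.3172)/(65.8000−36.6600) = -0.2789. V = [p*·1.1908 + (1−p*)·9.3172]/1.25 = 2.5255. B = V − Δ·S = 15.6325.
The time-0 hedge costs 2.5255, which is the no-arbitrage price.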